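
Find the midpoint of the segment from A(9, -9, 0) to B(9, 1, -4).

M = ((x₁+x₂)/2, (y₁+y₂)/2, (z₁+z₂)/2)
  = ((9 + 9)/2, (-9 + 1)/2, (0 - 4)/2)
  = (18/2, -8/2, -4/2)
  = (9, -4, -2)

(9, -4, -2)


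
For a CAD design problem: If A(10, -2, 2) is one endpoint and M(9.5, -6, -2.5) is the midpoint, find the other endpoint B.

B = 2M - A
  = (2·9.5 - 10, 2·(-6) - (-2), 2·(-2.5) - 2)
  = (19 - 10, -12 + 2, -5 - 2)
  = (9, -10, -7)

(9, -10, -7)


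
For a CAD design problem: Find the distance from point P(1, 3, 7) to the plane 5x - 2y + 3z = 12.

distance = |a·x₀ + b·y₀ + c·z₀ - d| / √(a² + b² + c²)
  = |5·1 + (-2)·3 + 3·7 - 12| / √(5² + (-2)² + 3²)
  = |5 - 6 + 21 - 12| / √(25 + 4 + 9)
  = |8| / √38
  = 8 / 6.164
  ≈ 1.298

1.298


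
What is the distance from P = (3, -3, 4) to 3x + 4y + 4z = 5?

distance = |a·x₀ + b·y₀ + c·z₀ - d| / √(a² + b² + c²)
  = |3·3 + 4·(-3) + 4·4 - 5| / √(3² + 4² + 4²)
  = |9 - 12 + 16 - 5| / √(9 + 16 + 16)
  = |8| / √41
  = 8 / 6.403
  ≈ 1.249

1.249


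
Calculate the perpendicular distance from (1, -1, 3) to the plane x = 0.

distance = |a·x₀ + b·y₀ + c·z₀ - d| / √(a² + b² + c²)
  = |1·1 + 0·(-1) + 0·3 - 0| / √(1² + 0² + 0²)
  = |1 + 0 + 0 + 0| / √(1 + 0 + 0)
  = |1| / √1
  = 1 / 1
  ≈ 1

1


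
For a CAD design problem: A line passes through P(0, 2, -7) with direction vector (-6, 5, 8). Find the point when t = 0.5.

P(t) = P + t·d
  = (0 + (-6)·0.5, 2 + 5·0.5, -7 + 8·0.5)
  = (0 - 3, 2 + 2.5, -7 + 4)
  = (-3, 4.5, -3)

(-3, 4.5, -3)


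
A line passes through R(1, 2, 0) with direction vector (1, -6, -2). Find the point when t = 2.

P(t) = R + t·d
  = (1 + 1·2, 2 + (-6)·2, 0 + (-2)·2)
  = (1 + 2, 2 - 12, 0 - 4)
  = (3, -10, -4)

(3, -10, -4)


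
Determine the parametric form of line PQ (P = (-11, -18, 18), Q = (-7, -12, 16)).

Direction vector d = Q - P = (-7 + 11, -12 + 18, 16 - 18) = (4, 6, -2)
Parametric form r = P + t·d:
x = -11 + 4t, y = -18 + 6t, z = 18 - 2t

x = -11 + 4t, y = -18 + 6t, z = 18 - 2t


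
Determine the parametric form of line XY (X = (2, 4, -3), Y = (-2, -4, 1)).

Direction vector d = Y - X = (-2 - 2, -4 - 4, 1 + 3) = (-4, -8, 4)
Parametric form r = X + t·d:
x = 2 - 4t, y = 4 - 8t, z = -3 + 4t

x = 2 - 4t, y = 4 - 8t, z = -3 + 4t


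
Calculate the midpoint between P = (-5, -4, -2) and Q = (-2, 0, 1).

M = ((x₁+x₂)/2, (y₁+y₂)/2, (z₁+z₂)/2)
  = ((-5 - 2)/2, (-4 + 0)/2, (-2 + 1)/2)
  = (-7/2, -4/2, -1/2)
  = (-3.5, -2, -0.5)

(-3.5, -2, -0.5)


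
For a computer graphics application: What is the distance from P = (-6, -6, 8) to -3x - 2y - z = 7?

distance = |a·x₀ + b·y₀ + c·z₀ - d| / √(a² + b² + c²)
  = |(-3)·(-6) + (-2)·(-6) + (-1)·8 - 7| / √((-3)² + (-2)² + (-1)²)
  = |18 + 12 - 8 - 7| / √(9 + 4 + 1)
  = |15| / √14
  = 15 / 3.742
  ≈ 4.009

4.009


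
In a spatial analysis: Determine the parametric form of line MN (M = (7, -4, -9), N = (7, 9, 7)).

Direction vector d = N - M = (7 - 7, 9 + 4, 7 + 9) = (0, 13, 16)
Parametric form r = M + t·d:
x = 7, y = -4 + 13t, z = -9 + 16t

x = 7, y = -4 + 13t, z = -9 + 16t


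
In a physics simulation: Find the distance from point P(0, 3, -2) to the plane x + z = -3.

distance = |a·x₀ + b·y₀ + c·z₀ - d| / √(a² + b² + c²)
  = |1·0 + 0·3 + 1·(-2) - (-3)| / √(1² + 0² + 1²)
  = |0 + 0 - 2 + 3| / √(1 + 0 + 1)
  = |1| / √2
  = 1 / 1.414
  ≈ 0.7071

0.7071


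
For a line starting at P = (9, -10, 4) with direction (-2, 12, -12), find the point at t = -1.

P(t) = P + t·d
  = (9 + (-2)·(-1), -10 + 12·(-1), 4 + (-12)·(-1))
  = (9 + 2, -10 - 12, 4 + 12)
  = (11, -22, 16)

(11, -22, 16)


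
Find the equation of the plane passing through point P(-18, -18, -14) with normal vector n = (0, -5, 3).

The plane through P with normal n = (a, b, c) satisfies n·(r - P) = 0,
i.e. ax + by + cz = a·x₀ + b·y₀ + c·z₀.
d = 0·(-18) + (-5)·(-18) + 3·(-14)
  = 0 + 90 - 42
  = 48
Equation: -5y + 3z = 48

-5y + 3z = 48


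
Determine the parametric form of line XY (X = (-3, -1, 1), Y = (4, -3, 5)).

Direction vector d = Y - X = (4 + 3, -3 + 1, 5 - 1) = (7, -2, 4)
Parametric form r = X + t·d:
x = -3 + 7t, y = -1 - 2t, z = 1 + 4t

x = -3 + 7t, y = -1 - 2t, z = 1 + 4t


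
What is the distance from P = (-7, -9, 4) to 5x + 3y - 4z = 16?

distance = |a·x₀ + b·y₀ + c·z₀ - d| / √(a² + b² + c²)
  = |5·(-7) + 3·(-9) + (-4)·4 - 16| / √(5² + 3² + (-4)²)
  = |-35 - 27 - 16 - 16| / √(25 + 9 + 16)
  = |-94| / √50
  = 94 / 7.071
  ≈ 13.29

13.29


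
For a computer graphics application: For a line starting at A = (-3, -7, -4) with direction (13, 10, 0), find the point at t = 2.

P(t) = A + t·d
  = (-3 + 13·2, -7 + 10·2, -4 + 0·2)
  = (-3 + 26, -7 + 20, -4 + 0)
  = (23, 13, -4)

(23, 13, -4)


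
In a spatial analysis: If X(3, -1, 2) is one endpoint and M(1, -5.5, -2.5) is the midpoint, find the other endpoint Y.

Y = 2M - X
  = (2·1 - 3, 2·(-5.5) - (-1), 2·(-2.5) - 2)
  = (2 - 3, -11 + 1, -5 - 2)
  = (-1, -10, -7)

(-1, -10, -7)


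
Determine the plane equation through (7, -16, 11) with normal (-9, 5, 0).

The plane through P with normal n = (a, b, c) satisfies n·(r - P) = 0,
i.e. ax + by + cz = a·x₀ + b·y₀ + c·z₀.
d = (-9)·7 + 5·(-16) + 0·11
  = -63 - 80 + 0
  = -143
Equation: -9x + 5y = -143

-9x + 5y = -143


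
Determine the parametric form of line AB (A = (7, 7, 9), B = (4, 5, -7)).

Direction vector d = B - A = (4 - 7, 5 - 7, -7 - 9) = (-3, -2, -16)
Parametric form r = A + t·d:
x = 7 - 3t, y = 7 - 2t, z = 9 - 16t

x = 7 - 3t, y = 7 - 2t, z = 9 - 16t


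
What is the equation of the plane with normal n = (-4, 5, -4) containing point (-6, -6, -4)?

The plane through P with normal n = (a, b, c) satisfies n·(r - P) = 0,
i.e. ax + by + cz = a·x₀ + b·y₀ + c·z₀.
d = (-4)·(-6) + 5·(-6) + (-4)·(-4)
  = 24 - 30 + 16
  = 10
Equation: -4x + 5y - 4z = 10

-4x + 5y - 4z = 10


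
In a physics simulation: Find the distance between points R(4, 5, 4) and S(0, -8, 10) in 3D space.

d = √[(x₂-x₁)² + (y₂-y₁)² + (z₂-z₁)²]
  = √[(-4)² + (-13)² + 6²]
  = √[16 + 169 + 36]
  = √221
  ≈ 14.87

14.87


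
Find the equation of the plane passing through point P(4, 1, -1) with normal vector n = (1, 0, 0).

The plane through P with normal n = (a, b, c) satisfies n·(r - P) = 0,
i.e. ax + by + cz = a·x₀ + b·y₀ + c·z₀.
d = 1·4 + 0·1 + 0·(-1)
  = 4 + 0 + 0
  = 4
Equation: x = 4

x = 4


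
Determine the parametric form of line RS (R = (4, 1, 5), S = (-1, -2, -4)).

Direction vector d = S - R = (-1 - 4, -2 - 1, -4 - 5) = (-5, -3, -9)
Parametric form r = R + t·d:
x = 4 - 5t, y = 1 - 3t, z = 5 - 9t

x = 4 - 5t, y = 1 - 3t, z = 5 - 9t


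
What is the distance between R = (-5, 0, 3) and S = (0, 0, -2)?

d = √[(x₂-x₁)² + (y₂-y₁)² + (z₂-z₁)²]
  = √[5² + 0² + (-5)²]
  = √[25 + 0 + 25]
  = √50
  ≈ 7.071

7.071


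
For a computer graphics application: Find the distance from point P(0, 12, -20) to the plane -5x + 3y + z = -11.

distance = |a·x₀ + b·y₀ + c·z₀ - d| / √(a² + b² + c²)
  = |(-5)·0 + 3·12 + 1·(-20) - (-11)| / √((-5)² + 3² + 1²)
  = |0 + 36 - 20 + 11| / √(25 + 9 + 1)
  = |27| / √35
  = 27 / 5.916
  ≈ 4.564

4.564


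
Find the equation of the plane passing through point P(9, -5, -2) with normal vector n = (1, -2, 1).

The plane through P with normal n = (a, b, c) satisfies n·(r - P) = 0,
i.e. ax + by + cz = a·x₀ + b·y₀ + c·z₀.
d = 1·9 + (-2)·(-5) + 1·(-2)
  = 9 + 10 - 2
  = 17
Equation: x - 2y + z = 17

x - 2y + z = 17


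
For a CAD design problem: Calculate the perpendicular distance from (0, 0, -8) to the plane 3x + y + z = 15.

distance = |a·x₀ + b·y₀ + c·z₀ - d| / √(a² + b² + c²)
  = |3·0 + 1·0 + 1·(-8) - 15| / √(3² + 1² + 1²)
  = |0 + 0 - 8 - 15| / √(9 + 1 + 1)
  = |-23| / √11
  = 23 / 3.317
  ≈ 6.935

6.935


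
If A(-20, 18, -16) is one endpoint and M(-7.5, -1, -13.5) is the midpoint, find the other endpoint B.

B = 2M - A
  = (2·(-7.5) - (-20), 2·(-1) - 18, 2·(-13.5) - (-16))
  = (-15 + 20, -2 - 18, -27 + 16)
  = (5, -20, -11)

(5, -20, -11)


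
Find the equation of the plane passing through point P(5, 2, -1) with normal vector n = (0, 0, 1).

The plane through P with normal n = (a, b, c) satisfies n·(r - P) = 0,
i.e. ax + by + cz = a·x₀ + b·y₀ + c·z₀.
d = 0·5 + 0·2 + 1·(-1)
  = 0 + 0 - 1
  = -1
Equation: z = -1

z = -1


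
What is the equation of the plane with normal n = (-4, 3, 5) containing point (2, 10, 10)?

The plane through P with normal n = (a, b, c) satisfies n·(r - P) = 0,
i.e. ax + by + cz = a·x₀ + b·y₀ + c·z₀.
d = (-4)·2 + 3·10 + 5·10
  = -8 + 30 + 50
  = 72
Equation: -4x + 3y + 5z = 72

-4x + 3y + 5z = 72


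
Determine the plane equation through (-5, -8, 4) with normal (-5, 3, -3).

The plane through P with normal n = (a, b, c) satisfies n·(r - P) = 0,
i.e. ax + by + cz = a·x₀ + b·y₀ + c·z₀.
d = (-5)·(-5) + 3·(-8) + (-3)·4
  = 25 - 24 - 12
  = -11
Equation: -5x + 3y - 3z = -11

-5x + 3y - 3z = -11


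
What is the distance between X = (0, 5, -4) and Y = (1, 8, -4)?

d = √[(x₂-x₁)² + (y₂-y₁)² + (z₂-z₁)²]
  = √[1² + 3² + 0²]
  = √[1 + 9 + 0]
  = √10
  ≈ 3.162

3.162


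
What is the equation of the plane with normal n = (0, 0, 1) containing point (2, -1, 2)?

The plane through P with normal n = (a, b, c) satisfies n·(r - P) = 0,
i.e. ax + by + cz = a·x₀ + b·y₀ + c·z₀.
d = 0·2 + 0·(-1) + 1·2
  = 0 + 0 + 2
  = 2
Equation: z = 2

z = 2


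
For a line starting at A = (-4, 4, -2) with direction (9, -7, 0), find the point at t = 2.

P(t) = A + t·d
  = (-4 + 9·2, 4 + (-7)·2, -2 + 0·2)
  = (-4 + 18, 4 - 14, -2 + 0)
  = (14, -10, -2)

(14, -10, -2)


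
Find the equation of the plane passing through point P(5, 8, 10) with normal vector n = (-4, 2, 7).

The plane through P with normal n = (a, b, c) satisfies n·(r - P) = 0,
i.e. ax + by + cz = a·x₀ + b·y₀ + c·z₀.
d = (-4)·5 + 2·8 + 7·10
  = -20 + 16 + 70
  = 66
Equation: -4x + 2y + 7z = 66

-4x + 2y + 7z = 66


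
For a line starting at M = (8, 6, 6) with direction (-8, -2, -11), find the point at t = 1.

P(t) = M + t·d
  = (8 + (-8)·1, 6 + (-2)·1, 6 + (-11)·1)
  = (8 - 8, 6 - 2, 6 - 11)
  = (0, 4, -5)

(0, 4, -5)


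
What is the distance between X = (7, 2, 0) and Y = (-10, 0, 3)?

d = √[(x₂-x₁)² + (y₂-y₁)² + (z₂-z₁)²]
  = √[(-17)² + (-2)² + 3²]
  = √[289 + 4 + 9]
  = √302
  ≈ 17.38

17.38


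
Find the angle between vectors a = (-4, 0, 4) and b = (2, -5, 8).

a·b = (-4)·2 + 0·(-5) + 4·8 = -8 + 0 + 32 = 24
|a| = √((-4)² + 0² + 4²) = √32 ≈ 5.657
|b| = √(2² + (-5)² + 8²) = √93 ≈ 9.644
cos θ = (a·b)/(|a||b|) = 24/(5.657·9.644) ≈ 0.4399
θ = arccos(0.4399) ≈ 63.9°

63.9°


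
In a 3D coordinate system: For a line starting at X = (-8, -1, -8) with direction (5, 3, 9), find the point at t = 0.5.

P(t) = X + t·d
  = (-8 + 5·0.5, -1 + 3·0.5, -8 + 9·0.5)
  = (-8 + 2.5, -1 + 1.5, -8 + 4.5)
  = (-5.5, 0.5, -3.5)

(-5.5, 0.5, -3.5)


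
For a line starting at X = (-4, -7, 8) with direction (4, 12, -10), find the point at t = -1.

P(t) = X + t·d
  = (-4 + 4·(-1), -7 + 12·(-1), 8 + (-10)·(-1))
  = (-4 - 4, -7 - 12, 8 + 10)
  = (-8, -19, 18)

(-8, -19, 18)


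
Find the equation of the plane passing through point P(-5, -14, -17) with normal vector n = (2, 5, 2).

The plane through P with normal n = (a, b, c) satisfies n·(r - P) = 0,
i.e. ax + by + cz = a·x₀ + b·y₀ + c·z₀.
d = 2·(-5) + 5·(-14) + 2·(-17)
  = -10 - 70 - 34
  = -114
Equation: 2x + 5y + 2z = -114

2x + 5y + 2z = -114


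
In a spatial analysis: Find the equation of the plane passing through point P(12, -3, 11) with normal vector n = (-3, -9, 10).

The plane through P with normal n = (a, b, c) satisfies n·(r - P) = 0,
i.e. ax + by + cz = a·x₀ + b·y₀ + c·z₀.
d = (-3)·12 + (-9)·(-3) + 10·11
  = -36 + 27 + 110
  = 101
Equation: -3x - 9y + 10z = 101

-3x - 9y + 10z = 101


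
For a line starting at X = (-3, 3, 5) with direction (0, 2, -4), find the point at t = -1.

P(t) = X + t·d
  = (-3 + 0·(-1), 3 + 2·(-1), 5 + (-4)·(-1))
  = (-3 + 0, 3 - 2, 5 + 4)
  = (-3, 1, 9)

(-3, 1, 9)


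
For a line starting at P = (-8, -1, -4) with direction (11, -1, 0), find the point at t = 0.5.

P(t) = P + t·d
  = (-8 + 11·0.5, -1 + (-1)·0.5, -4 + 0·0.5)
  = (-8 + 5.5, -1 - 0.5, -4 + 0)
  = (-2.5, -1.5, -4)

(-2.5, -1.5, -4)


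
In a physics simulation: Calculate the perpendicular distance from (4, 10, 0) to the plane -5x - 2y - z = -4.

distance = |a·x₀ + b·y₀ + c·z₀ - d| / √(a² + b² + c²)
  = |(-5)·4 + (-2)·10 + (-1)·0 - (-4)| / √((-5)² + (-2)² + (-1)²)
  = |-20 - 20 + 0 + 4| / √(25 + 4 + 1)
  = |-36| / √30
  = 36 / 5.477
  ≈ 6.573

6.573


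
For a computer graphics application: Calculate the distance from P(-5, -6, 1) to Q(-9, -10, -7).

d = √[(x₂-x₁)² + (y₂-y₁)² + (z₂-z₁)²]
  = √[(-4)² + (-4)² + (-8)²]
  = √[16 + 16 + 64]
  = √96
  ≈ 9.798

9.798


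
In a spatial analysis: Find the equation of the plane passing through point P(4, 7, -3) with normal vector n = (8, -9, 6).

The plane through P with normal n = (a, b, c) satisfies n·(r - P) = 0,
i.e. ax + by + cz = a·x₀ + b·y₀ + c·z₀.
d = 8·4 + (-9)·7 + 6·(-3)
  = 32 - 63 - 18
  = -49
Equation: 8x - 9y + 6z = -49

8x - 9y + 6z = -49


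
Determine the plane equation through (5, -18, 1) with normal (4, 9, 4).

The plane through P with normal n = (a, b, c) satisfies n·(r - P) = 0,
i.e. ax + by + cz = a·x₀ + b·y₀ + c·z₀.
d = 4·5 + 9·(-18) + 4·1
  = 20 - 162 + 4
  = -138
Equation: 4x + 9y + 4z = -138

4x + 9y + 4z = -138


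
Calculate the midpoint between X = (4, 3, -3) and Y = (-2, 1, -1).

M = ((x₁+x₂)/2, (y₁+y₂)/2, (z₁+z₂)/2)
  = ((4 - 2)/2, (3 + 1)/2, (-3 - 1)/2)
  = (2/2, 4/2, -4/2)
  = (1, 2, -2)

(1, 2, -2)


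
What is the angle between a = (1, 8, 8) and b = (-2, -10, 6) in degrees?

a·b = 1·(-2) + 8·(-10) + 8·6 = -2 - 80 + 48 = -34
|a| = √(1² + 8² + 8²) = √129 ≈ 11.36
|b| = √((-2)² + (-10)² + 6²) = √140 ≈ 11.83
cos θ = (a·b)/(|a||b|) = -34/(11.36·11.83) ≈ -0.253
θ = arccos(-0.253) ≈ 104.7°

104.7°


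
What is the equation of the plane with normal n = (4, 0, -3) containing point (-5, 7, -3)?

The plane through P with normal n = (a, b, c) satisfies n·(r - P) = 0,
i.e. ax + by + cz = a·x₀ + b·y₀ + c·z₀.
d = 4·(-5) + 0·7 + (-3)·(-3)
  = -20 + 0 + 9
  = -11
Equation: 4x - 3z = -11

4x - 3z = -11


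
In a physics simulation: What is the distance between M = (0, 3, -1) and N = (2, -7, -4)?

d = √[(x₂-x₁)² + (y₂-y₁)² + (z₂-z₁)²]
  = √[2² + (-10)² + (-3)²]
  = √[4 + 100 + 9]
  = √113
  ≈ 10.63

10.63


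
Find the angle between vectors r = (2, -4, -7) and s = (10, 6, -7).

r·s = 2·10 + (-4)·6 + (-7)·(-7) = 20 - 24 + 49 = 45
|r| = √(2² + (-4)² + (-7)²) = √69 ≈ 8.307
|s| = √(10² + 6² + (-7)²) = √185 ≈ 13.6
cos θ = (r·s)/(|r||s|) = 45/(8.307·13.6) ≈ 0.3983
θ = arccos(0.3983) ≈ 66.53°

66.53°


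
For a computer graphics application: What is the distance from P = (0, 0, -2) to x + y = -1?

distance = |a·x₀ + b·y₀ + c·z₀ - d| / √(a² + b² + c²)
  = |1·0 + 1·0 + 0·(-2) - (-1)| / √(1² + 1² + 0²)
  = |0 + 0 + 0 + 1| / √(1 + 1 + 0)
  = |1| / √2
  = 1 / 1.414
  ≈ 0.7071

0.7071


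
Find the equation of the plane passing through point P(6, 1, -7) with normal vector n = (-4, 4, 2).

The plane through P with normal n = (a, b, c) satisfies n·(r - P) = 0,
i.e. ax + by + cz = a·x₀ + b·y₀ + c·z₀.
d = (-4)·6 + 4·1 + 2·(-7)
  = -24 + 4 - 14
  = -34
Equation: -4x + 4y + 2z = -34

-4x + 4y + 2z = -34


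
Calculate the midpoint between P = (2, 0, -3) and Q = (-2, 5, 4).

M = ((x₁+x₂)/2, (y₁+y₂)/2, (z₁+z₂)/2)
  = ((2 - 2)/2, (0 + 5)/2, (-3 + 4)/2)
  = (0/2, 5/2, 1/2)
  = (0, 2.5, 0.5)

(0, 2.5, 0.5)


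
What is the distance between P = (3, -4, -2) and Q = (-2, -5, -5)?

d = √[(x₂-x₁)² + (y₂-y₁)² + (z₂-z₁)²]
  = √[(-5)² + (-1)² + (-3)²]
  = √[25 + 1 + 9]
  = √35
  ≈ 5.916

5.916


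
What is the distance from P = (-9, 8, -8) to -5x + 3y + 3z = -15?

distance = |a·x₀ + b·y₀ + c·z₀ - d| / √(a² + b² + c²)
  = |(-5)·(-9) + 3·8 + 3·(-8) - (-15)| / √((-5)² + 3² + 3²)
  = |45 + 24 - 24 + 15| / √(25 + 9 + 9)
  = |60| / √43
  = 60 / 6.557
  ≈ 9.15

9.15


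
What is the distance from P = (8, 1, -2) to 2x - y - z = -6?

distance = |a·x₀ + b·y₀ + c·z₀ - d| / √(a² + b² + c²)
  = |2·8 + (-1)·1 + (-1)·(-2) - (-6)| / √(2² + (-1)² + (-1)²)
  = |16 - 1 + 2 + 6| / √(4 + 1 + 1)
  = |23| / √6
  = 23 / 2.449
  ≈ 9.39

9.39


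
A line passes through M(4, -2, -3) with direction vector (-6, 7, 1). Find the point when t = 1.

P(t) = M + t·d
  = (4 + (-6)·1, -2 + 7·1, -3 + 1·1)
  = (4 - 6, -2 + 7, -3 + 1)
  = (-2, 5, -2)

(-2, 5, -2)


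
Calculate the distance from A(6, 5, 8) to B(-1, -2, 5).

d = √[(x₂-x₁)² + (y₂-y₁)² + (z₂-z₁)²]
  = √[(-7)² + (-7)² + (-3)²]
  = √[49 + 49 + 9]
  = √107
  ≈ 10.34

10.34


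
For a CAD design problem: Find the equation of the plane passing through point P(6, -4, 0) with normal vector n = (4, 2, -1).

The plane through P with normal n = (a, b, c) satisfies n·(r - P) = 0,
i.e. ax + by + cz = a·x₀ + b·y₀ + c·z₀.
d = 4·6 + 2·(-4) + (-1)·0
  = 24 - 8 + 0
  = 16
Equation: 4x + 2y - z = 16

4x + 2y - z = 16


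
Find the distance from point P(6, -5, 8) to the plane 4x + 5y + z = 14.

distance = |a·x₀ + b·y₀ + c·z₀ - d| / √(a² + b² + c²)
  = |4·6 + 5·(-5) + 1·8 - 14| / √(4² + 5² + 1²)
  = |24 - 25 + 8 - 14| / √(16 + 25 + 1)
  = |-7| / √42
  = 7 / 6.481
  ≈ 1.08

1.08


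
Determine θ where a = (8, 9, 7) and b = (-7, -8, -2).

a·b = 8·(-7) + 9·(-8) + 7·(-2) = -56 - 72 - 14 = -142
|a| = √(8² + 9² + 7²) = √194 ≈ 13.93
|b| = √((-7)² + (-8)² + (-2)²) = √117 ≈ 10.82
cos θ = (a·b)/(|a||b|) = -142/(13.93·10.82) ≈ -0.9425
θ = arccos(-0.9425) ≈ 160.5°

160.5°


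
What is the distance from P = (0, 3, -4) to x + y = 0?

distance = |a·x₀ + b·y₀ + c·z₀ - d| / √(a² + b² + c²)
  = |1·0 + 1·3 + 0·(-4) - 0| / √(1² + 1² + 0²)
  = |0 + 3 + 0 + 0| / √(1 + 1 + 0)
  = |3| / √2
  = 3 / 1.414
  ≈ 2.121

2.121


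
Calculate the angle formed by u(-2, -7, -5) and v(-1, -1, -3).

u·v = (-2)·(-1) + (-7)·(-1) + (-5)·(-3) = 2 + 7 + 15 = 24
|u| = √((-2)² + (-7)² + (-5)²) = √78 ≈ 8.832
|v| = √((-1)² + (-1)² + (-3)²) = √11 ≈ 3.317
cos θ = (u·v)/(|u||v|) = 24/(8.832·3.317) ≈ 0.8193
θ = arccos(0.8193) ≈ 34.98°

34.98°


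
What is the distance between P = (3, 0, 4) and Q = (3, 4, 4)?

d = √[(x₂-x₁)² + (y₂-y₁)² + (z₂-z₁)²]
  = √[0² + 4² + 0²]
  = √[0 + 16 + 0]
  = √16
  ≈ 4

4


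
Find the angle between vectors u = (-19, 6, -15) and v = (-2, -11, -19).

u·v = (-19)·(-2) + 6·(-11) + (-15)·(-19) = 38 - 66 + 285 = 257
|u| = √((-19)² + 6² + (-15)²) = √622 ≈ 24.94
|v| = √((-2)² + (-11)² + (-19)²) = √486 ≈ 22.05
cos θ = (u·v)/(|u||v|) = 257/(24.94·22.05) ≈ 0.4674
θ = arccos(0.4674) ≈ 62.13°

62.13°


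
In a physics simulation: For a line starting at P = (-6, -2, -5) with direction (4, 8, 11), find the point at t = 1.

P(t) = P + t·d
  = (-6 + 4·1, -2 + 8·1, -5 + 11·1)
  = (-6 + 4, -2 + 8, -5 + 11)
  = (-2, 6, 6)

(-2, 6, 6)


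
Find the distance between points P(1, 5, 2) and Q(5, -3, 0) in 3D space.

d = √[(x₂-x₁)² + (y₂-y₁)² + (z₂-z₁)²]
  = √[4² + (-8)² + (-2)²]
  = √[16 + 64 + 4]
  = √84
  ≈ 9.165

9.165


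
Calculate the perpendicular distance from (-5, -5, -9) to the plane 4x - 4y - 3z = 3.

distance = |a·x₀ + b·y₀ + c·z₀ - d| / √(a² + b² + c²)
  = |4·(-5) + (-4)·(-5) + (-3)·(-9) - 3| / √(4² + (-4)² + (-3)²)
  = |-20 + 20 + 27 - 3| / √(16 + 16 + 9)
  = |24| / √41
  = 24 / 6.403
  ≈ 3.748

3.748


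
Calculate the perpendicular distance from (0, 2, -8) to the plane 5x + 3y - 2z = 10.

distance = |a·x₀ + b·y₀ + c·z₀ - d| / √(a² + b² + c²)
  = |5·0 + 3·2 + (-2)·(-8) - 10| / √(5² + 3² + (-2)²)
  = |0 + 6 + 16 - 10| / √(25 + 9 + 4)
  = |12| / √38
  = 12 / 6.164
  ≈ 1.947

1.947


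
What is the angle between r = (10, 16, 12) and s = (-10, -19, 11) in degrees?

r·s = 10·(-10) + 16·(-19) + 12·11 = -100 - 304 + 132 = -272
|r| = √(10² + 16² + 12²) = √500 ≈ 22.36
|s| = √((-10)² + (-19)² + 11²) = √582 ≈ 24.12
cos θ = (r·s)/(|r||s|) = -272/(22.36·24.12) ≈ -0.5042
θ = arccos(-0.5042) ≈ 120.3°

120.3°


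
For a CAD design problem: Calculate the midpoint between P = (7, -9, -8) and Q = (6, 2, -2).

M = ((x₁+x₂)/2, (y₁+y₂)/2, (z₁+z₂)/2)
  = ((7 + 6)/2, (-9 + 2)/2, (-8 - 2)/2)
  = (13/2, -7/2, -10/2)
  = (6.5, -3.5, -5)

(6.5, -3.5, -5)


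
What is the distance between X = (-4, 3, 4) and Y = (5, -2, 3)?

d = √[(x₂-x₁)² + (y₂-y₁)² + (z₂-z₁)²]
  = √[9² + (-5)² + (-1)²]
  = √[81 + 25 + 1]
  = √107
  ≈ 10.34

10.34


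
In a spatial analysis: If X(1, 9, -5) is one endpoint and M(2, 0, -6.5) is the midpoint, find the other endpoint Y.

Y = 2M - X
  = (2·2 - 1, 2·0 - 9, 2·(-6.5) - (-5))
  = (4 - 1, 0 - 9, -13 + 5)
  = (3, -9, -8)

(3, -9, -8)


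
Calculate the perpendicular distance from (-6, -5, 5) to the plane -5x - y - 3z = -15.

distance = |a·x₀ + b·y₀ + c·z₀ - d| / √(a² + b² + c²)
  = |(-5)·(-6) + (-1)·(-5) + (-3)·5 - (-15)| / √((-5)² + (-1)² + (-3)²)
  = |30 + 5 - 15 + 15| / √(25 + 1 + 9)
  = |35| / √35
  = 35 / 5.916
  ≈ 5.916

5.916


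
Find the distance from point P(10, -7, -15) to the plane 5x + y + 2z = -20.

distance = |a·x₀ + b·y₀ + c·z₀ - d| / √(a² + b² + c²)
  = |5·10 + 1·(-7) + 2·(-15) - (-20)| / √(5² + 1² + 2²)
  = |50 - 7 - 30 + 20| / √(25 + 1 + 4)
  = |33| / √30
  = 33 / 5.477
  ≈ 6.025

6.025


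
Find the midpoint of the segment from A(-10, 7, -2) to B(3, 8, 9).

M = ((x₁+x₂)/2, (y₁+y₂)/2, (z₁+z₂)/2)
  = ((-10 + 3)/2, (7 + 8)/2, (-2 + 9)/2)
  = (-7/2, 15/2, 7/2)
  = (-3.5, 7.5, 3.5)

(-3.5, 7.5, 3.5)


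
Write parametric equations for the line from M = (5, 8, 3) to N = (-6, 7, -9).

Direction vector d = N - M = (-6 - 5, 7 - 8, -9 - 3) = (-11, -1, -12)
Parametric form r = M + t·d:
x = 5 - 11t, y = 8 - t, z = 3 - 12t

x = 5 - 11t, y = 8 - t, z = 3 - 12t


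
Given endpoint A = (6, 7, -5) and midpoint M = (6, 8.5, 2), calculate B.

B = 2M - A
  = (2·6 - 6, 2·8.5 - 7, 2·2 - (-5))
  = (12 - 6, 17 - 7, 4 + 5)
  = (6, 10, 9)

(6, 10, 9)


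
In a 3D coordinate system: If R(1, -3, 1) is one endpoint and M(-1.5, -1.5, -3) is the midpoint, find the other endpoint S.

S = 2M - R
  = (2·(-1.5) - 1, 2·(-1.5) - (-3), 2·(-3) - 1)
  = (-3 - 1, -3 + 3, -6 - 1)
  = (-4, 0, -7)

(-4, 0, -7)


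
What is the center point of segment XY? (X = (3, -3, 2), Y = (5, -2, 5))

M = ((x₁+x₂)/2, (y₁+y₂)/2, (z₁+z₂)/2)
  = ((3 + 5)/2, (-3 - 2)/2, (2 + 5)/2)
  = (8/2, -5/2, 7/2)
  = (4, -2.5, 3.5)

(4, -2.5, 3.5)


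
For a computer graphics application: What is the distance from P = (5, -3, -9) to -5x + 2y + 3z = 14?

distance = |a·x₀ + b·y₀ + c·z₀ - d| / √(a² + b² + c²)
  = |(-5)·5 + 2·(-3) + 3·(-9) - 14| / √((-5)² + 2² + 3²)
  = |-25 - 6 - 27 - 14| / √(25 + 4 + 9)
  = |-72| / √38
  = 72 / 6.164
  ≈ 11.68

11.68


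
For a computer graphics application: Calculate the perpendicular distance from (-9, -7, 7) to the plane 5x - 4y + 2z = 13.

distance = |a·x₀ + b·y₀ + c·z₀ - d| / √(a² + b² + c²)
  = |5·(-9) + (-4)·(-7) + 2·7 - 13| / √(5² + (-4)² + 2²)
  = |-45 + 28 + 14 - 13| / √(25 + 16 + 4)
  = |-16| / √45
  = 16 / 6.708
  ≈ 2.385

2.385


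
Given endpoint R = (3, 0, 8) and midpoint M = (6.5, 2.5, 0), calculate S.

S = 2M - R
  = (2·6.5 - 3, 2·2.5 - 0, 2·0 - 8)
  = (13 - 3, 5 + 0, 0 - 8)
  = (10, 5, -8)

(10, 5, -8)


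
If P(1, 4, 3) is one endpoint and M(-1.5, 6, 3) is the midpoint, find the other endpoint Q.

Q = 2M - P
  = (2·(-1.5) - 1, 2·6 - 4, 2·3 - 3)
  = (-3 - 1, 12 - 4, 6 - 3)
  = (-4, 8, 3)

(-4, 8, 3)


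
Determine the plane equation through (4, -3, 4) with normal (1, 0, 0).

The plane through P with normal n = (a, b, c) satisfies n·(r - P) = 0,
i.e. ax + by + cz = a·x₀ + b·y₀ + c·z₀.
d = 1·4 + 0·(-3) + 0·4
  = 4 + 0 + 0
  = 4
Equation: x = 4

x = 4


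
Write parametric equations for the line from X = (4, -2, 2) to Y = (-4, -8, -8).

Direction vector d = Y - X = (-4 - 4, -8 + 2, -8 - 2) = (-8, -6, -10)
Parametric form r = X + t·d:
x = 4 - 8t, y = -2 - 6t, z = 2 - 10t

x = 4 - 8t, y = -2 - 6t, z = 2 - 10t


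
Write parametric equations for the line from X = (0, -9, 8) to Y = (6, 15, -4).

Direction vector d = Y - X = (6 + 0, 15 + 9, -4 - 8) = (6, 24, -12)
Parametric form r = X + t·d:
x = 0 + 6t, y = -9 + 24t, z = 8 - 12t

x = 0 + 6t, y = -9 + 24t, z = 8 - 12t


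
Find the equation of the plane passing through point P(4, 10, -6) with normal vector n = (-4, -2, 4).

The plane through P with normal n = (a, b, c) satisfies n·(r - P) = 0,
i.e. ax + by + cz = a·x₀ + b·y₀ + c·z₀.
d = (-4)·4 + (-2)·10 + 4·(-6)
  = -16 - 20 - 24
  = -60
Equation: -4x - 2y + 4z = -60

-4x - 2y + 4z = -60


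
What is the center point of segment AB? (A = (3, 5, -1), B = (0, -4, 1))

M = ((x₁+x₂)/2, (y₁+y₂)/2, (z₁+z₂)/2)
  = ((3 + 0)/2, (5 - 4)/2, (-1 + 1)/2)
  = (3/2, 1/2, 0/2)
  = (1.5, 0.5, 0)

(1.5, 0.5, 0)


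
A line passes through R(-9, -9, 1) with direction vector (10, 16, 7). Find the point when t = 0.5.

P(t) = R + t·d
  = (-9 + 10·0.5, -9 + 16·0.5, 1 + 7·0.5)
  = (-9 + 5, -9 + 8, 1 + 3.5)
  = (-4, -1, 4.5)

(-4, -1, 4.5)


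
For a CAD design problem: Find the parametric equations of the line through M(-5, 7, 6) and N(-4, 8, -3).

Direction vector d = N - M = (-4 + 5, 8 - 7, -3 - 6) = (1, 1, -9)
Parametric form r = M + t·d:
x = -5 + t, y = 7 + t, z = 6 - 9t

x = -5 + t, y = 7 + t, z = 6 - 9t


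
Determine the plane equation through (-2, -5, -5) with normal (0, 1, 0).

The plane through P with normal n = (a, b, c) satisfies n·(r - P) = 0,
i.e. ax + by + cz = a·x₀ + b·y₀ + c·z₀.
d = 0·(-2) + 1·(-5) + 0·(-5)
  = 0 - 5 + 0
  = -5
Equation: y = -5

y = -5


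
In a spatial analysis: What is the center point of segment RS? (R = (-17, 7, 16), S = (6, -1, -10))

M = ((x₁+x₂)/2, (y₁+y₂)/2, (z₁+z₂)/2)
  = ((-17 + 6)/2, (7 - 1)/2, (16 - 10)/2)
  = (-11/2, 6/2, 6/2)
  = (-5.5, 3, 3)

(-5.5, 3, 3)


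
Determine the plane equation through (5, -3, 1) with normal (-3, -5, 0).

The plane through P with normal n = (a, b, c) satisfies n·(r - P) = 0,
i.e. ax + by + cz = a·x₀ + b·y₀ + c·z₀.
d = (-3)·5 + (-5)·(-3) + 0·1
  = -15 + 15 + 0
  = 0
Equation: -3x - 5y = 0

-3x - 5y = 0


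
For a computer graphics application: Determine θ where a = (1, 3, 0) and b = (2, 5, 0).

a·b = 1·2 + 3·5 + 0·0 = 2 + 15 + 0 = 17
|a| = √(1² + 3² + 0²) = √10 ≈ 3.162
|b| = √(2² + 5² + 0²) = √29 ≈ 5.385
cos θ = (a·b)/(|a||b|) = 17/(3.162·5.385) ≈ 0.9983
θ = arccos(0.9983) ≈ 3.366°

3.366°


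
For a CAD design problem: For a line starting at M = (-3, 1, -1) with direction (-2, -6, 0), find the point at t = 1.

P(t) = M + t·d
  = (-3 + (-2)·1, 1 + (-6)·1, -1 + 0·1)
  = (-3 - 2, 1 - 6, -1 + 0)
  = (-5, -5, -1)

(-5, -5, -1)


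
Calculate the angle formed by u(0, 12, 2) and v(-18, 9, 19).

u·v = 0·(-18) + 12·9 + 2·19 = 0 + 108 + 38 = 146
|u| = √(0² + 12² + 2²) = √148 ≈ 12.17
|v| = √((-18)² + 9² + 19²) = √766 ≈ 27.68
cos θ = (u·v)/(|u||v|) = 146/(12.17·27.68) ≈ 0.4336
θ = arccos(0.4336) ≈ 64.3°

64.3°


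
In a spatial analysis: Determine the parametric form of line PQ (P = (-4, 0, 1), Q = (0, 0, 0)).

Direction vector d = Q - P = (0 + 4, 0 + 0, 0 - 1) = (4, 0, -1)
Parametric form r = P + t·d:
x = -4 + 4t, y = 0, z = 1 - t

x = -4 + 4t, y = 0, z = 1 - t


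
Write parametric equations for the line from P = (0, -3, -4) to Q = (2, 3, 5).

Direction vector d = Q - P = (2 + 0, 3 + 3, 5 + 4) = (2, 6, 9)
Parametric form r = P + t·d:
x = 0 + 2t, y = -3 + 6t, z = -4 + 9t

x = 0 + 2t, y = -3 + 6t, z = -4 + 9t


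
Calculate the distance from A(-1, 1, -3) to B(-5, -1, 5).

d = √[(x₂-x₁)² + (y₂-y₁)² + (z₂-z₁)²]
  = √[(-4)² + (-2)² + 8²]
  = √[16 + 4 + 64]
  = √84
  ≈ 9.165

9.165


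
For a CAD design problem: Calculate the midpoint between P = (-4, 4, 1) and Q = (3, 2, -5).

M = ((x₁+x₂)/2, (y₁+y₂)/2, (z₁+z₂)/2)
  = ((-4 + 3)/2, (4 + 2)/2, (1 - 5)/2)
  = (-1/2, 6/2, -4/2)
  = (-0.5, 3, -2)

(-0.5, 3, -2)


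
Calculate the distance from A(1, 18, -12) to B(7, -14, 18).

d = √[(x₂-x₁)² + (y₂-y₁)² + (z₂-z₁)²]
  = √[6² + (-32)² + 30²]
  = √[36 + 1024 + 900]
  = √1960
  ≈ 44.27

44.27


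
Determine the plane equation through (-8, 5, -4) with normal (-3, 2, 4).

The plane through P with normal n = (a, b, c) satisfies n·(r - P) = 0,
i.e. ax + by + cz = a·x₀ + b·y₀ + c·z₀.
d = (-3)·(-8) + 2·5 + 4·(-4)
  = 24 + 10 - 16
  = 18
Equation: -3x + 2y + 4z = 18

-3x + 2y + 4z = 18


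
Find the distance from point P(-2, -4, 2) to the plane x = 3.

distance = |a·x₀ + b·y₀ + c·z₀ - d| / √(a² + b² + c²)
  = |1·(-2) + 0·(-4) + 0·2 - 3| / √(1² + 0² + 0²)
  = |-2 + 0 + 0 - 3| / √(1 + 0 + 0)
  = |-5| / √1
  = 5 / 1
  ≈ 5

5


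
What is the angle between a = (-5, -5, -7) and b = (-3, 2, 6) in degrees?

a·b = (-5)·(-3) + (-5)·2 + (-7)·6 = 15 - 10 - 42 = -37
|a| = √((-5)² + (-5)² + (-7)²) = √99 ≈ 9.95
|b| = √((-3)² + 2² + 6²) = √49 ≈ 7
cos θ = (a·b)/(|a||b|) = -37/(9.95·7) ≈ -0.5312
θ = arccos(-0.5312) ≈ 122.1°

122.1°


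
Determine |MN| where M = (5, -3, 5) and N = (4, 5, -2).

d = √[(x₂-x₁)² + (y₂-y₁)² + (z₂-z₁)²]
  = √[(-1)² + 8² + (-7)²]
  = √[1 + 64 + 49]
  = √114
  ≈ 10.68

10.68


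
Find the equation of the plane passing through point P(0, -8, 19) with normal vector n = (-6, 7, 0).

The plane through P with normal n = (a, b, c) satisfies n·(r - P) = 0,
i.e. ax + by + cz = a·x₀ + b·y₀ + c·z₀.
d = (-6)·0 + 7·(-8) + 0·19
  = 0 - 56 + 0
  = -56
Equation: -6x + 7y = -56

-6x + 7y = -56


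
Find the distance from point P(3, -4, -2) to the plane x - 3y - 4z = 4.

distance = |a·x₀ + b·y₀ + c·z₀ - d| / √(a² + b² + c²)
  = |1·3 + (-3)·(-4) + (-4)·(-2) - 4| / √(1² + (-3)² + (-4)²)
  = |3 + 12 + 8 - 4| / √(1 + 9 + 16)
  = |19| / √26
  = 19 / 5.099
  ≈ 3.726

3.726


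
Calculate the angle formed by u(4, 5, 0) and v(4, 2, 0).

u·v = 4·4 + 5·2 + 0·0 = 16 + 10 + 0 = 26
|u| = √(4² + 5² + 0²) = √41 ≈ 6.403
|v| = √(4² + 2² + 0²) = √20 ≈ 4.472
cos θ = (u·v)/(|u||v|) = 26/(6.403·4.472) ≈ 0.908
θ = arccos(0.908) ≈ 24.78°

24.78°


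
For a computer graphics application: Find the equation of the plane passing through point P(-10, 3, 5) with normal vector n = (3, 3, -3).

The plane through P with normal n = (a, b, c) satisfies n·(r - P) = 0,
i.e. ax + by + cz = a·x₀ + b·y₀ + c·z₀.
d = 3·(-10) + 3·3 + (-3)·5
  = -30 + 9 - 15
  = -36
Equation: 3x + 3y - 3z = -36

3x + 3y - 3z = -36


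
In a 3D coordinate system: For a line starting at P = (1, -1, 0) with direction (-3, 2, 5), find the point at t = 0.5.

P(t) = P + t·d
  = (1 + (-3)·0.5, -1 + 2·0.5, 0 + 5·0.5)
  = (1 - 1.5, -1 + 1, 0 + 2.5)
  = (-0.5, 0, 2.5)

(-0.5, 0, 2.5)


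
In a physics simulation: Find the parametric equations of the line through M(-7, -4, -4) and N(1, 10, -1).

Direction vector d = N - M = (1 + 7, 10 + 4, -1 + 4) = (8, 14, 3)
Parametric form r = M + t·d:
x = -7 + 8t, y = -4 + 14t, z = -4 + 3t

x = -7 + 8t, y = -4 + 14t, z = -4 + 3t


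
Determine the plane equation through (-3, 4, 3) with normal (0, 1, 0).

The plane through P with normal n = (a, b, c) satisfies n·(r - P) = 0,
i.e. ax + by + cz = a·x₀ + b·y₀ + c·z₀.
d = 0·(-3) + 1·4 + 0·3
  = 0 + 4 + 0
  = 4
Equation: y = 4

y = 4


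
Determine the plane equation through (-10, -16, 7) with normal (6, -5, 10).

The plane through P with normal n = (a, b, c) satisfies n·(r - P) = 0,
i.e. ax + by + cz = a·x₀ + b·y₀ + c·z₀.
d = 6·(-10) + (-5)·(-16) + 10·7
  = -60 + 80 + 70
  = 90
Equation: 6x - 5y + 10z = 90

6x - 5y + 10z = 90


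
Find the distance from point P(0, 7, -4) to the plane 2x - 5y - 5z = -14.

distance = |a·x₀ + b·y₀ + c·z₀ - d| / √(a² + b² + c²)
  = |2·0 + (-5)·7 + (-5)·(-4) - (-14)| / √(2² + (-5)² + (-5)²)
  = |0 - 35 + 20 + 14| / √(4 + 25 + 25)
  = |-1| / √54
  = 1 / 7.348
  ≈ 0.1361

0.1361


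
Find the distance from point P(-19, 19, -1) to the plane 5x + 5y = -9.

distance = |a·x₀ + b·y₀ + c·z₀ - d| / √(a² + b² + c²)
  = |5·(-19) + 5·19 + 0·(-1) - (-9)| / √(5² + 5² + 0²)
  = |-95 + 95 + 0 + 9| / √(25 + 25 + 0)
  = |9| / √50
  = 9 / 7.071
  ≈ 1.273

1.273


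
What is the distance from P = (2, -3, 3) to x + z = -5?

distance = |a·x₀ + b·y₀ + c·z₀ - d| / √(a² + b² + c²)
  = |1·2 + 0·(-3) + 1·3 - (-5)| / √(1² + 0² + 1²)
  = |2 + 0 + 3 + 5| / √(1 + 0 + 1)
  = |10| / √2
  = 10 / 1.414
  ≈ 7.071

7.071


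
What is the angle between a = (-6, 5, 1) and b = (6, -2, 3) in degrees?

a·b = (-6)·6 + 5·(-2) + 1·3 = -36 - 10 + 3 = -43
|a| = √((-6)² + 5² + 1²) = √62 ≈ 7.874
|b| = √(6² + (-2)² + 3²) = √49 ≈ 7
cos θ = (a·b)/(|a||b|) = -43/(7.874·7) ≈ -0.7801
θ = arccos(-0.7801) ≈ 141.3°

141.3°


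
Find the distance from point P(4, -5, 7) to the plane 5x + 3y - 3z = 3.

distance = |a·x₀ + b·y₀ + c·z₀ - d| / √(a² + b² + c²)
  = |5·4 + 3·(-5) + (-3)·7 - 3| / √(5² + 3² + (-3)²)
  = |20 - 15 - 21 - 3| / √(25 + 9 + 9)
  = |-19| / √43
  = 19 / 6.557
  ≈ 2.897

2.897


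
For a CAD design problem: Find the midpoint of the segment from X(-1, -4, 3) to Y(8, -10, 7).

M = ((x₁+x₂)/2, (y₁+y₂)/2, (z₁+z₂)/2)
  = ((-1 + 8)/2, (-4 - 10)/2, (3 + 7)/2)
  = (7/2, -14/2, 10/2)
  = (3.5, -7, 5)

(3.5, -7, 5)


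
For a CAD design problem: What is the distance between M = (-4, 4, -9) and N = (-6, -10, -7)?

d = √[(x₂-x₁)² + (y₂-y₁)² + (z₂-z₁)²]
  = √[(-2)² + (-14)² + 2²]
  = √[4 + 196 + 4]
  = √204
  ≈ 14.28

14.28


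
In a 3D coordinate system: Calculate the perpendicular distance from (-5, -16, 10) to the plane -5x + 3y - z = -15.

distance = |a·x₀ + b·y₀ + c·z₀ - d| / √(a² + b² + c²)
  = |(-5)·(-5) + 3·(-16) + (-1)·10 - (-15)| / √((-5)² + 3² + (-1)²)
  = |25 - 48 - 10 + 15| / √(25 + 9 + 1)
  = |-18| / √35
  = 18 / 5.916
  ≈ 3.043

3.043


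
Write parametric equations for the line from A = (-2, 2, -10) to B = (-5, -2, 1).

Direction vector d = B - A = (-5 + 2, -2 - 2, 1 + 10) = (-3, -4, 11)
Parametric form r = A + t·d:
x = -2 - 3t, y = 2 - 4t, z = -10 + 11t

x = -2 - 3t, y = 2 - 4t, z = -10 + 11t


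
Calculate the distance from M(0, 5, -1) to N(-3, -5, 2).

d = √[(x₂-x₁)² + (y₂-y₁)² + (z₂-z₁)²]
  = √[(-3)² + (-10)² + 3²]
  = √[9 + 100 + 9]
  = √118
  ≈ 10.86

10.86


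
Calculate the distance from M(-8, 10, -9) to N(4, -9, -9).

d = √[(x₂-x₁)² + (y₂-y₁)² + (z₂-z₁)²]
  = √[12² + (-19)² + 0²]
  = √[144 + 361 + 0]
  = √505
  ≈ 22.47

22.47


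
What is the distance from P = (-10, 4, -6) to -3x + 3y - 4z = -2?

distance = |a·x₀ + b·y₀ + c·z₀ - d| / √(a² + b² + c²)
  = |(-3)·(-10) + 3·4 + (-4)·(-6) - (-2)| / √((-3)² + 3² + (-4)²)
  = |30 + 12 + 24 + 2| / √(9 + 9 + 16)
  = |68| / √34
  = 68 / 5.831
  ≈ 11.66

11.66


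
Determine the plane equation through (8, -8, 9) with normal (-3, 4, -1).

The plane through P with normal n = (a, b, c) satisfies n·(r - P) = 0,
i.e. ax + by + cz = a·x₀ + b·y₀ + c·z₀.
d = (-3)·8 + 4·(-8) + (-1)·9
  = -24 - 32 - 9
  = -65
Equation: -3x + 4y - z = -65

-3x + 4y - z = -65


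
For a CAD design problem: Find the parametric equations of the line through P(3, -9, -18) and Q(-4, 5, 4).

Direction vector d = Q - P = (-4 - 3, 5 + 9, 4 + 18) = (-7, 14, 22)
Parametric form r = P + t·d:
x = 3 - 7t, y = -9 + 14t, z = -18 + 22t

x = 3 - 7t, y = -9 + 14t, z = -18 + 22t


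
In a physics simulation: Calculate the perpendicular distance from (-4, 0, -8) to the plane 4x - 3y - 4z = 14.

distance = |a·x₀ + b·y₀ + c·z₀ - d| / √(a² + b² + c²)
  = |4·(-4) + (-3)·0 + (-4)·(-8) - 14| / √(4² + (-3)² + (-4)²)
  = |-16 + 0 + 32 - 14| / √(16 + 9 + 16)
  = |2| / √41
  = 2 / 6.403
  ≈ 0.3123

0.3123


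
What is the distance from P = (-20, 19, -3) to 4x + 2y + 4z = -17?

distance = |a·x₀ + b·y₀ + c·z₀ - d| / √(a² + b² + c²)
  = |4·(-20) + 2·19 + 4·(-3) - (-17)| / √(4² + 2² + 4²)
  = |-80 + 38 - 12 + 17| / √(16 + 4 + 16)
  = |-37| / √36
  = 37 / 6
  ≈ 6.167

6.167


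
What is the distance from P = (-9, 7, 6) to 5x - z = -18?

distance = |a·x₀ + b·y₀ + c·z₀ - d| / √(a² + b² + c²)
  = |5·(-9) + 0·7 + (-1)·6 - (-18)| / √(5² + 0² + (-1)²)
  = |-45 + 0 - 6 + 18| / √(25 + 0 + 1)
  = |-33| / √26
  = 33 / 5.099
  ≈ 6.472

6.472


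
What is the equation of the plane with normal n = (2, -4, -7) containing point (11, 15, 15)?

The plane through P with normal n = (a, b, c) satisfies n·(r - P) = 0,
i.e. ax + by + cz = a·x₀ + b·y₀ + c·z₀.
d = 2·11 + (-4)·15 + (-7)·15
  = 22 - 60 - 105
  = -143
Equation: 2x - 4y - 7z = -143

2x - 4y - 7z = -143


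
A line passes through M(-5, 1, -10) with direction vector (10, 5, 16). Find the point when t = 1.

P(t) = M + t·d
  = (-5 + 10·1, 1 + 5·1, -10 + 16·1)
  = (-5 + 10, 1 + 5, -10 + 16)
  = (5, 6, 6)

(5, 6, 6)


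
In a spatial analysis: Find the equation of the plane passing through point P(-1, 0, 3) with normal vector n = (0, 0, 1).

The plane through P with normal n = (a, b, c) satisfies n·(r - P) = 0,
i.e. ax + by + cz = a·x₀ + b·y₀ + c·z₀.
d = 0·(-1) + 0·0 + 1·3
  = 0 + 0 + 3
  = 3
Equation: z = 3

z = 3


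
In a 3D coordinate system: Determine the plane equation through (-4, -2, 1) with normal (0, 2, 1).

The plane through P with normal n = (a, b, c) satisfies n·(r - P) = 0,
i.e. ax + by + cz = a·x₀ + b·y₀ + c·z₀.
d = 0·(-4) + 2·(-2) + 1·1
  = 0 - 4 + 1
  = -3
Equation: 2y + z = -3

2y + z = -3


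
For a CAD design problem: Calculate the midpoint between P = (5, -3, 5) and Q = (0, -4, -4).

M = ((x₁+x₂)/2, (y₁+y₂)/2, (z₁+z₂)/2)
  = ((5 + 0)/2, (-3 - 4)/2, (5 - 4)/2)
  = (5/2, -7/2, 1/2)
  = (2.5, -3.5, 0.5)

(2.5, -3.5, 0.5)


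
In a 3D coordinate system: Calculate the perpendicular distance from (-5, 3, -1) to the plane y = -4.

distance = |a·x₀ + b·y₀ + c·z₀ - d| / √(a² + b² + c²)
  = |0·(-5) + 1·3 + 0·(-1) - (-4)| / √(0² + 1² + 0²)
  = |0 + 3 + 0 + 4| / √(0 + 1 + 0)
  = |7| / √1
  = 7 / 1
  ≈ 7

7
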